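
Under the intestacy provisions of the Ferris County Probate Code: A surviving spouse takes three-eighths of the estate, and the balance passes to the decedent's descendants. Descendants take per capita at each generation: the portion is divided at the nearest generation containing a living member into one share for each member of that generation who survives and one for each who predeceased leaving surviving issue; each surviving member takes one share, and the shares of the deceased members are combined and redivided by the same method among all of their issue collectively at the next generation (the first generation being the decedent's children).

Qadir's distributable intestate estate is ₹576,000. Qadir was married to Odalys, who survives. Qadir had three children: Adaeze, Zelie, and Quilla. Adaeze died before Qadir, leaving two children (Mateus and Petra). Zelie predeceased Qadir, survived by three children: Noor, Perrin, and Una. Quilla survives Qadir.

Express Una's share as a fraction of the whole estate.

Odalys takes three-eighths of ₹576,000 = ₹216,000. The remaining ₹360,000 passes to the descendants.
The descendants' portion (₹360,000) is divided at the children's generation into 3 shares of ₹120,000. Quilla takes ₹120,000. The 2 shares of the deceased (Adaeze and Zelie) are combined into a pool of ₹240,000.
That pool (₹240,000) is divided at the grandchildren's generation equally among Mateus, Petra, Noor, Perrin, and Una: ₹48,000 each.

Una receives 1/12 of the estate.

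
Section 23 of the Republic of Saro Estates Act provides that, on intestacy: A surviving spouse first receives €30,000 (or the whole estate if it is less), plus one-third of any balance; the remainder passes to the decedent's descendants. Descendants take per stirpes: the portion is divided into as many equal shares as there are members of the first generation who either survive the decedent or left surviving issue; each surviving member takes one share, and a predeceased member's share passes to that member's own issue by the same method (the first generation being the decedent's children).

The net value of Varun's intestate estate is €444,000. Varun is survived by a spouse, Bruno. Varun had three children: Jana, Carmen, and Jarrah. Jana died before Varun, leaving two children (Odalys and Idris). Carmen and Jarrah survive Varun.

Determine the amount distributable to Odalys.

Bruno first takes €30,000, leaving a balance of €414,000. Bruno then takes one-third of the balance (€138,000), for a total of €168,000. The remaining €276,000 passes to the descendants.
The descendants' portion (€276,000) is divided into 3 shares of €92,000: Carmen and Jarrah each take €92,000; Jana's €92,000 share passes to Jana's issue.
Jana's share (€92,000) is divided into 2 shares of €46,000: Odalys and Idris each take €46,000.

Odalys receives €46,000.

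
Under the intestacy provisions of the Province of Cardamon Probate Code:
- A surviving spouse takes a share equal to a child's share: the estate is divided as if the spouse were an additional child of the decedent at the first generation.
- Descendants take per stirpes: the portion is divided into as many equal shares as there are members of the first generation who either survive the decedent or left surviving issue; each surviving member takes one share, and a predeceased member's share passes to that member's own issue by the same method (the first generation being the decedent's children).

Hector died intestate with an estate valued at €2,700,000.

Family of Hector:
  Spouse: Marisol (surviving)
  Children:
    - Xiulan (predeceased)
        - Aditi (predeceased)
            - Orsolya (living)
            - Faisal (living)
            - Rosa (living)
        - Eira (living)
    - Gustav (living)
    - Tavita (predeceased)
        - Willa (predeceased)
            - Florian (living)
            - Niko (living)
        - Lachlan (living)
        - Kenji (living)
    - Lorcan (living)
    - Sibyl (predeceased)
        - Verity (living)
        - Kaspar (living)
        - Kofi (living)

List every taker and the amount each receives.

The spouse counts as an additional share at the children's level, so there are 6 primary shares of €450,000. Marisol takes one such share (€450,000).
The children's combined portion (€2,250,000) is divided into 5 shares of €450,000: Gustav and Lorcan each take €450,000; Xiulan's €450,000 share passes to Xiulan's issue; Tavita's €450,000 share passes to Tavita's issue; Sibyl's €450,000 share passes to Sibyl's issue.
Xiulan's share (€450,000) is divided into 2 shares of €225,000: Eira takes €225,000; Aditi's €225,000 share passes to Aditi's issue.
Aditi's share (€225,000) is divided into 3 shares of €75,000: Orsolya, Faisal, and Rosa each take €75,000.
Tavita's share (€450,000) is divided into 3 shares of €150,000: Lachlan and Kenji each take €150,000; Willa's €150,000 share passes to Willa's issue.
Willa's share (€150,000) is divided into 2 shares of €75,000: Florian and Niko each take €75,000.
Sibyl's share (€450,000) is divided into 3 shares of €150,000: Verity, Kaspar, and Kofi each take €150,000.

Marisol: €450,000; Orsolya: €75,000; Faisal: €75,000; Rosa: €75,000; Eira: €225,000; Gustav: €450,000; Florian: €75,000; Niko: €75,000; Lachlan: €150,000; Kenji: €150,000; Lorcan: €450,000; Verity: €150,000; Kaspar: €150,000; Kofi: €150,000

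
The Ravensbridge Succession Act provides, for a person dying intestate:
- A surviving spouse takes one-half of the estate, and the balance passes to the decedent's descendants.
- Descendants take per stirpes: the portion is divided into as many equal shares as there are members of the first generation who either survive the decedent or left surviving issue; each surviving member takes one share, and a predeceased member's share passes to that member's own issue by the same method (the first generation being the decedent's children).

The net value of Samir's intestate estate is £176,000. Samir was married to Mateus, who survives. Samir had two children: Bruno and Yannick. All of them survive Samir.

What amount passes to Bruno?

Mateus takes one-half of £176,000 = £88,000. The remaining £88,000 passes to the descendants.
The descendants' portion (£88,000) is divided into 2 shares of £44,000: Bruno and Yannick each take £44,000.

Bruno receives £44,000.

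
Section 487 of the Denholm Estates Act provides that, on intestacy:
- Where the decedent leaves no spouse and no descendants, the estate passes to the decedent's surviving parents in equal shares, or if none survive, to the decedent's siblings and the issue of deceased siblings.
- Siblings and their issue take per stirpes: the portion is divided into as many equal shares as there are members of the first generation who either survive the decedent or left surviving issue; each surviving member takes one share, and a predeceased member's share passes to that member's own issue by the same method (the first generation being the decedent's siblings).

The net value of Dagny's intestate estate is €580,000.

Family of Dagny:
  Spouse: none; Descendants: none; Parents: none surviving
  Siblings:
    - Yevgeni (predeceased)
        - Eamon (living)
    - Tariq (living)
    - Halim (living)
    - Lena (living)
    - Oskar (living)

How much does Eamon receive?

Eamon receives €116,000.

The entire €580,000 passes to the siblings and their issue.
That amount (€580,000) is divided into 5 shares of €116,000: Tariq, Halim, Lena, and Oskar each take €116,000; Yevgeni's €116,000 share passes to Yevgeni's issue.
Yevgeni's share (€116,000) passes entirely to Eamon.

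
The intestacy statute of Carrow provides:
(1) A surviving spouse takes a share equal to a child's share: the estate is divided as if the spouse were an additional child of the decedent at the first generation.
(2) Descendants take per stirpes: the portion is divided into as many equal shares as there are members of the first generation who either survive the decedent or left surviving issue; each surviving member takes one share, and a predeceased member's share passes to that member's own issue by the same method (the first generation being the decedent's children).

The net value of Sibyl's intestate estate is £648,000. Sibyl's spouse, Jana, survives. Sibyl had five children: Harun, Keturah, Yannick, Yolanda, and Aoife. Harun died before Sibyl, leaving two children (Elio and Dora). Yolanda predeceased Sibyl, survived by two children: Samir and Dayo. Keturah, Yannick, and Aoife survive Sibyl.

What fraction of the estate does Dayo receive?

The spouse counts as an additional share at the children's level, so there are 6 primary shares of £108,000. Jana takes one such share (£108,000).
The children's combined portion (£540,000) is divided into 5 shares of £108,000: Keturah, Yannick, and Aoife each take £108,000; Harun's £108,000 share passes to Harun's issue; Yolanda's £108,000 share passes to Yolanda's issue.
Harun's share (£108,000) is divided into 2 shares of £54,000: Elio and Dora each take £54,000.
Yolanda's share (£108,000) is divided into 2 shares of £54,000: Samir and Dayo each take £54,000.

Dayo receives 1/12 of the estate.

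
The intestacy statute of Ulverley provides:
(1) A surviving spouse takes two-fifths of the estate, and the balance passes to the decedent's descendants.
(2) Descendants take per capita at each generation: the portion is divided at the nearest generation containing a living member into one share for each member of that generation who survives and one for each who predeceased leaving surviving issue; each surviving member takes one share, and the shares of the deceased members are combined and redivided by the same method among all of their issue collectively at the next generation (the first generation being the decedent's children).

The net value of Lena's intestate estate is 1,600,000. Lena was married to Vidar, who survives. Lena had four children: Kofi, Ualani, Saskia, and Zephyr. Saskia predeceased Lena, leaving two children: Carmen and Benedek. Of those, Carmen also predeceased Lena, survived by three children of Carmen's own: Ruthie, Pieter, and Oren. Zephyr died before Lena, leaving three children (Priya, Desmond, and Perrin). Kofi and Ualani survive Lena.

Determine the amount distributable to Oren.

Vidar takes two-fifths of 1,600,000 = 640,000. The remaining 960,000 passes to the descendants.
The descendants' portion (960,000) is divided at the children's generation into 4 shares of 240,000. Kofi and Ualani each take 240,000. The 2 shares of the deceased (Saskia and Zephyr) are combined into a pool of 480,000.
That pool (480,000) is divided at the grandchildren's generation into 5 shares of 96,000. Benedek, Priya, Desmond, and Perrin each take 96,000. The remaining share for the deceased Carmen (96,000) is carried to the next generation.
That pool (96,000) is divided at the great-grandchildren's generation equally among Ruthie, Pieter, and Oren: 32,000 each.

Oren receives 32,000.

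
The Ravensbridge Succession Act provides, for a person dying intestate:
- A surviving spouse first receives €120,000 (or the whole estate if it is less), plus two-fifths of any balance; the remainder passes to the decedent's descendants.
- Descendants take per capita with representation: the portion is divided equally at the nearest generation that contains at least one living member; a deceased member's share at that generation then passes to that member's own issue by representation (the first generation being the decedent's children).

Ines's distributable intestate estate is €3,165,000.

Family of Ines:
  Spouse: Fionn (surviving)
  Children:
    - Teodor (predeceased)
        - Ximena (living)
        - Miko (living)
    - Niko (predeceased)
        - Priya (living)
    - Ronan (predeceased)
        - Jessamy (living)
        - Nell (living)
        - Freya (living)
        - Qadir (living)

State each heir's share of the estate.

Fionn first takes €120,000, leaving a balance of €3,045,000. Fionn then takes two-fifths of the balance (€1,218,000), for a total of €1,338,000. The remaining €1,827,000 passes to the descendants.
No child survives, so the initial division is made at the grandchildren's generation.
The descendants' portion (€1,827,000) is divided into 7 shares of €261,000: Ximena, Miko, Priya, Jessamy, Nell, Freya, and Qadir each take €261,000.

Fionn: €1,338,000; Ximena: €261,000; Miko: €261,000; Priya: €261,000; Jessamy: €261,000; Nell: €261,000; Freya: €261,000; Qadir: €261,000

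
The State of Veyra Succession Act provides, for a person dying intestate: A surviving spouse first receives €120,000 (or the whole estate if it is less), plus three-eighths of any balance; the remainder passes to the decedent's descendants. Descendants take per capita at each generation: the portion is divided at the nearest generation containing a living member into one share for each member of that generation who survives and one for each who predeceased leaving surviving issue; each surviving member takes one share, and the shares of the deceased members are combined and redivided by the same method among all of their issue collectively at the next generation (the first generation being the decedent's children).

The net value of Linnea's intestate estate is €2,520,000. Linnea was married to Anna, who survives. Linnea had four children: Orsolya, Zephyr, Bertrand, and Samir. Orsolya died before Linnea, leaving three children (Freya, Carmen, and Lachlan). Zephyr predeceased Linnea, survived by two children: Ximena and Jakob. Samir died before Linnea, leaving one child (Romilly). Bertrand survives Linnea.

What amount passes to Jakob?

Anna first takes €120,000, leaving a balance of €2,400,000. Anna then takes three-eighths of the balance (€900,000), for a total of €1,020,000. The remaining €1,500,000 passes to the descendants.
The descendants' portion (€1,500,000) is divided at the children's generation into 4 shares of €375,000. Bertrand takes €375,000. The 3 shares of the deceased (Orsolya, Zephyr, and Samir) are combined into a pool of €1,125,000.
That pool (€1,125,000) is divided at the grandchildren's generation equally among Freya, Carmen, Lachlan, Ximena, Jakob, and Romilly: €187,500 each.

Jakob receives €187,500.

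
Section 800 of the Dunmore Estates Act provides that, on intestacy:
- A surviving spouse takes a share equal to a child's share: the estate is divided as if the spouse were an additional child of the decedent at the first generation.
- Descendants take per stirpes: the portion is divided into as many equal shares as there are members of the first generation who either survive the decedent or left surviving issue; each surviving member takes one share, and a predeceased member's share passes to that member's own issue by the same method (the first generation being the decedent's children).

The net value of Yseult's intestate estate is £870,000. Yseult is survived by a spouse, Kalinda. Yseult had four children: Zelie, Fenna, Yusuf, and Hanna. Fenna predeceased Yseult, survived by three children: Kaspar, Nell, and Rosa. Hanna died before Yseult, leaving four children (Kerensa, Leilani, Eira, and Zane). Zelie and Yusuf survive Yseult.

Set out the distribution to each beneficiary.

Kalinda: £174,000; Zelie: £174,000; Kaspar: £58,000; Nell: £58,000; Rosa: £58,000; Yusuf: £174,000; Kerensa: £43,500; Leilani: £43,500; Eira: £43,500; Zane: £43,500

The spouse counts as an additional share at the children's level, so there are 5 primary shares of £174,000. Kalinda takes one such share (£174,000).
The children's combined portion (£696,000) is divided into 4 shares of £174,000: Zelie and Yusuf each take £174,000; Fenna's £174,000 share passes to Fenna's issue; Hanna's £174,000 share passes to Hanna's issue.
Fenna's share (£174,000) is divided into 3 shares of £58,000: Kaspar, Nell, and Rosa each take £58,000.
Hanna's share (£174,000) is divided into 4 shares of £43,500: Kerensa, Leilani, Eira, and Zane each take £43,500.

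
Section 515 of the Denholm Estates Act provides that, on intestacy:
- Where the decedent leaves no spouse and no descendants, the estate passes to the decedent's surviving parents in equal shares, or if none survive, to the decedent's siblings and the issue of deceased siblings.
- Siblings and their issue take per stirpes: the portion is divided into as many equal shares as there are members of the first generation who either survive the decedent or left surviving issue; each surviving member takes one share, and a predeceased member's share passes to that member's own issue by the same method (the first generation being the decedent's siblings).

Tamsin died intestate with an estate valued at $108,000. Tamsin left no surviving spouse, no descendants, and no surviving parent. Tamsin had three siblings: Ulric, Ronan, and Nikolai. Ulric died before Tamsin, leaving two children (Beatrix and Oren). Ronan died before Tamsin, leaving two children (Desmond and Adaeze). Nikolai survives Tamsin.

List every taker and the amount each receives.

The entire $108,000 passes to the siblings and their issue.
That amount ($108,000) is divided into 3 shares of $36,000: Nikolai takes $36,000; Ulric's $36,000 share passes to Ulric's issue; Ronan's $36,000 share passes to Ronan's issue.
Ulric's share ($36,000) is divided into 2 shares of $18,000: Beatrix and Oren each take $18,000.
Ronan's share ($36,000) is divided into 2 shares of $18,000: Desmond and Adaeze each take $18,000.

Beatrix: $18,000; Oren: $18,000; Desmond: $18,000; Adaeze: $18,000; Nikolai: $36,000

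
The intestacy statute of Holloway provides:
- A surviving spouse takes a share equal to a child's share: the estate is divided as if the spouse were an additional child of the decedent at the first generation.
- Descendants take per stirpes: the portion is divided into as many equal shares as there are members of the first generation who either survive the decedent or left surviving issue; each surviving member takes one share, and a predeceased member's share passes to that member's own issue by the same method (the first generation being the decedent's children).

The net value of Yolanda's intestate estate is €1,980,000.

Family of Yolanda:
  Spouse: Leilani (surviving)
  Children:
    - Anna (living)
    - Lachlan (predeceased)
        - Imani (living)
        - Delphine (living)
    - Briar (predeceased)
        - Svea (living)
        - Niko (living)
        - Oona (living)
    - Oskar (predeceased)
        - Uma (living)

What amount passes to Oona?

Oona receives €132,000.

The spouse counts as an additional share at the children's level, so there are 5 primary shares of €396,000. Leilani takes one such share (€396,000).
The children's combined portion (€1,584,000) is divided into 4 shares of €396,000: Anna takes €396,000; Lachlan's €396,000 share passes to Lachlan's issue; Briar's €396,000 share passes to Briar's issue; Oskar's €396,000 share passes to Oskar's issue.
Lachlan's share (€396,000) is divided into 2 shares of €198,000: Imani and Delphine each take €198,000.
Briar's share (€396,000) is divided into 3 shares of €132,000: Svea, Niko, and Oona each take €132,000.
Oskar's share (€396,000) passes entirely to Uma.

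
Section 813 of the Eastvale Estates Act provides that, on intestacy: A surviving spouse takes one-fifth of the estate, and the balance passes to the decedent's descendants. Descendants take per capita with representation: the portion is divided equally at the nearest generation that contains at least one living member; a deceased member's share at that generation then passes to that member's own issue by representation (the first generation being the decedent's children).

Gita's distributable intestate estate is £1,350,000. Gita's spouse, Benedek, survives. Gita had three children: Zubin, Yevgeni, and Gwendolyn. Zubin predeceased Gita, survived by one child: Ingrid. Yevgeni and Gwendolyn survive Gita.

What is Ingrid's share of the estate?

Benedek takes one-fifth of £1,350,000 = £270,000. The remaining £1,080,000 passes to the descendants.
The descendants' portion (£1,080,000) is divided into 3 shares of £360,000: Yevgeni and Gwendolyn each take £360,000; Zubin's £360,000 share passes to Zubin's issue.
Zubin's share (£360,000) passes entirely to Ingrid.

Ingrid receives £360,000.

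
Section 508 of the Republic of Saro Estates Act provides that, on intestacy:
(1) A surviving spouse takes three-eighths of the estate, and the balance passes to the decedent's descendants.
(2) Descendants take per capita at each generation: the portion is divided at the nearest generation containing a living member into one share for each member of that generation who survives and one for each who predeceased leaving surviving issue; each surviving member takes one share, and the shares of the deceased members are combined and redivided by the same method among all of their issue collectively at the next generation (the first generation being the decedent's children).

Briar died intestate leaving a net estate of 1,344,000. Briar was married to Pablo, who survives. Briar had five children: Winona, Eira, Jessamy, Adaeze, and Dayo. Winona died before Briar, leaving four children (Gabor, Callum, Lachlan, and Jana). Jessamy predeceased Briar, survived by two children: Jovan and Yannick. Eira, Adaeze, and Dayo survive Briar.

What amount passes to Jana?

Pablo takes three-eighths of 1,344,000 = 504,000. The remaining 840,000 passes to the descendants.
The descendants' portion (840,000) is divided at the children's generation into 5 shares of 168,000. Eira, Adaeze, and Dayo each take 168,000. The 2 shares of the deceased (Winona and Jessamy) are combined into a pool of 336,000.
That pool (336,000) is divided at the grandchildren's generation equally among Gabor, Callum, Lachlan, Jana, Jovan, and Yannick: 56,000 each.

Jana receives 56,000.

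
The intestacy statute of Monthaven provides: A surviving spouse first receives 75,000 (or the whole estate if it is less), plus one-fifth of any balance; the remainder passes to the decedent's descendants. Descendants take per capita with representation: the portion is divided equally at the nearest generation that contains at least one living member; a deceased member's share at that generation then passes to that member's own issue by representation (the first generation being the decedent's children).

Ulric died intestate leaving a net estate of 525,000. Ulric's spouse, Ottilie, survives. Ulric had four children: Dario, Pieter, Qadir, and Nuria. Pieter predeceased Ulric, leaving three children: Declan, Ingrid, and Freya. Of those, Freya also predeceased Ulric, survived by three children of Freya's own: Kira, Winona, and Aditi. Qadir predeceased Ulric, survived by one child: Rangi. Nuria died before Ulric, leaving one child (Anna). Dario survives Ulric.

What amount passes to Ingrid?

Ingrid receives 30,000.

Ottilie first takes 75,000, leaving a balance of 450,000. Ottilie then takes one-fifth of the balance (90,000), for a total of 165,000. The remaining 360,000 passes to the descendants.
The descendants' portion (360,000) is divided into 4 shares of 90,000: Dario takes 90,000; Pieter's 90,000 share passes to Pieter's issue; Qadir's 90,000 share passes to Qadir's issue; Nuria's 90,000 share passes to Nuria's issue.
Pieter's share (90,000) is divided into 3 shares of 30,000: Declan and Ingrid each take 30,000; Freya's 30,000 share passes to Freya's issue.
Freya's share (30,000) is divided into 3 shares of 10,000: Kira, Winona, and Aditi each take 10,000.
Qadir's share (90,000) passes entirely to Rangi.
Nuria's share (90,000) passes entirely to Anna.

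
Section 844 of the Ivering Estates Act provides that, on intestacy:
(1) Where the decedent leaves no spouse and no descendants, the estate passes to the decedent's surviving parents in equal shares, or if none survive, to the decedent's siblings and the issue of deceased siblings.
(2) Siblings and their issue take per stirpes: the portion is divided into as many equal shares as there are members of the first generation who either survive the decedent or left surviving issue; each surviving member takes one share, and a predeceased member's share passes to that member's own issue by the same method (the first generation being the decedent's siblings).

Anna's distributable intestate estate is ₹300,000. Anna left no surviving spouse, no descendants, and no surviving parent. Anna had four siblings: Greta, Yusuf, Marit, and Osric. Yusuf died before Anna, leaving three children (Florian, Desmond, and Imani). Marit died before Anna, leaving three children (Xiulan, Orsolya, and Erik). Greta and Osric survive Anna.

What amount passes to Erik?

The entire ₹300,000 passes to the siblings and their issue.
That amount (₹300,000) is divided into 4 shares of ₹75,000: Greta and Osric each take ₹75,000; Yusuf's ₹75,000 share passes to Yusuf's issue; Marit's ₹75,000 share passes to Marit's issue.
Yusuf's share (₹75,000) is divided into 3 shares of ₹25,000: Florian, Desmond, and Imani each take ₹25,000.
Marit's share (₹75,000) is divided into 3 shares of ₹25,000: Xiulan, Orsolya, and Erik each take ₹25,000.

Erik receives ₹25,000.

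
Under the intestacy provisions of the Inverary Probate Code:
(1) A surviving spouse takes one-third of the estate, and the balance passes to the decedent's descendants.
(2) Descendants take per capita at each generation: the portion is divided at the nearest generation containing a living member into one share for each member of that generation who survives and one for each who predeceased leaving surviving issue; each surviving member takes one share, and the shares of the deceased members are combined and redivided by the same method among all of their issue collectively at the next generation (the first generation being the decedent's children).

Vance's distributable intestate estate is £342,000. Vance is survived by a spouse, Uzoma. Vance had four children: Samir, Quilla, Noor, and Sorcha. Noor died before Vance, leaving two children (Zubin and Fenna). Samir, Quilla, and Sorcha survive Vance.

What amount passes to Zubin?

Uzoma takes one-third of £342,000 = £114,000. The remaining £228,000 passes to the descendants.
The descendants' portion (£228,000) is divided at the children's generation into 4 shares of £57,000. Samir, Quilla, and Sorcha each take £57,000. The remaining share for the deceased Noor (£57,000) is carried to the next generation.
That pool (£57,000) is divided at the grandchildren's generation equally among Zubin and Fenna: £28,500 each.

Zubin receives £28,500.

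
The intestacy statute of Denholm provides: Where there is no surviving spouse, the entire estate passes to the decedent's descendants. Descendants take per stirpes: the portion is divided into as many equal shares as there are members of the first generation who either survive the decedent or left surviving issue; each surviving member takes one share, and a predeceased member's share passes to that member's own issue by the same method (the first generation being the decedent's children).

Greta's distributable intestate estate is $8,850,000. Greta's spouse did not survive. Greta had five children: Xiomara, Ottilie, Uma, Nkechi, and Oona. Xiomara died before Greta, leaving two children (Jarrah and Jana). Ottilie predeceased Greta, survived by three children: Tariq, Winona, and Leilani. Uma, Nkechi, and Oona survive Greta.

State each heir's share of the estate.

The entire $8,850,000 passes to the descendants.
That amount ($8,850,000) is divided into 5 shares of $1,770,000: Uma, Nkechi, and Oona each take $1,770,000; Xiomara's $1,770,000 share passes to Xiomara's issue; Ottilie's $1,770,000 share passes to Ottilie's issue.
Xiomara's share ($1,770,000) is divided into 2 shares of $885,000: Jarrah and Jana each take $885,000.
Ottilie's share ($1,770,000) is divided into 3 shares of $590,000: Tariq, Winona, and Leilani each take $590,000.

Jarrah: $885,000; Jana: $885,000; Tariq: $590,000; Winona: $590,000; Leilani: $590,000; Uma: $1,770,000; Nkechi: $1,770,000; Oona: $1,770,000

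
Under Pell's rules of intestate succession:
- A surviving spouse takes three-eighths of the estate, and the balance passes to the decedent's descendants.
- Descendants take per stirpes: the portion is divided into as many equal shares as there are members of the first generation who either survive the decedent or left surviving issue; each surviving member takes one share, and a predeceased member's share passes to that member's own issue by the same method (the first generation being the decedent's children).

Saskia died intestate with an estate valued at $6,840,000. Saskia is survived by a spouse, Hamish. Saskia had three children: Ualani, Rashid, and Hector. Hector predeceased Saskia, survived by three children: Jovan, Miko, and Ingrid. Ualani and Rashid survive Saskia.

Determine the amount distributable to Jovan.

Hamish takes three-eighths of $6,840,000 = $2,565,000. The remaining $4,275,000 passes to the descendants.
The descendants' portion ($4,275,000) is divided into 3 shares of $1,425,000: Ualani and Rashid each take $1,425,000; Hector's $1,425,000 share passes to Hector's issue.
Hector's share ($1,425,000) is divided into 3 shares of $475,000: Jovan, Miko, and Ingrid each take $475,000.

Jovan receives $475,000.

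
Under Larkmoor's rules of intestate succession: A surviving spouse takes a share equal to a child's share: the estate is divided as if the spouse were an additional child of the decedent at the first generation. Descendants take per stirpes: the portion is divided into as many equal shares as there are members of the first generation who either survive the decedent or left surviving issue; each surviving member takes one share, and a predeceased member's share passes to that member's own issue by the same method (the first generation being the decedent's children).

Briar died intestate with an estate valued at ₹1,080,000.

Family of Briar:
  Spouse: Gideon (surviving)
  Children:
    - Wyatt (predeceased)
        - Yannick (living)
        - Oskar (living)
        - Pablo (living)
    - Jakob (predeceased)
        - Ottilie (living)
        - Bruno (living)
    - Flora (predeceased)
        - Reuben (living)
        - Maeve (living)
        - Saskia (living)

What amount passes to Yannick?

The spouse counts as an additional share at the children's level, so there are 4 primary shares of ₹270,000. Gideon takes one such share (₹270,000).
The children's combined portion (₹810,000) is divided into 3 shares of ₹270,000: Wyatt's ₹270,000 share passes to Wyatt's issue; Jakob's ₹270,000 share passes to Jakob's issue; Flora's ₹270,000 share passes to Flora's issue.
Wyatt's share (₹270,000) is divided into 3 shares of ₹90,000: Yannick, Oskar, and Pablo each take ₹90,000.
Jakob's share (₹270,000) is divided into 2 shares of ₹135,000: Ottilie and Bruno each take ₹135,000.
Flora's share (₹270,000) is divided into 3 shares of ₹90,000: Reuben, Maeve, and Saskia each take ₹90,000.

Yannick receives ₹90,000.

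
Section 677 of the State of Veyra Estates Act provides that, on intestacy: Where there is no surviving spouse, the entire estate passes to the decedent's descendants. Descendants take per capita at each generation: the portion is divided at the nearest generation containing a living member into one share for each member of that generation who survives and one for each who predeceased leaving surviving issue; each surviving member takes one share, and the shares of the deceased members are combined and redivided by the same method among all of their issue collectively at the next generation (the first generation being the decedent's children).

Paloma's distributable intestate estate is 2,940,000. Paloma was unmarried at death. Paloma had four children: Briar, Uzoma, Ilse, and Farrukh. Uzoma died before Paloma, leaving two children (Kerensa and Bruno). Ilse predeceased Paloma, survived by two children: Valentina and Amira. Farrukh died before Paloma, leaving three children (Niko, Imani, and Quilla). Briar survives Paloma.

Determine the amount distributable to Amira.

Amira receives 315,000.

The entire 2,940,000 passes to the descendants.
That amount (2,940,000) is divided at the children's generation into 4 shares of 735,000. Briar takes 735,000. The 3 shares of the deceased (Uzoma, Ilse, and Farrukh) are combined into a pool of 2,205,000.
That pool (2,205,000) is divided at the grandchildren's generation equally among Kerensa, Bruno, Valentina, Amira, Niko, Imani, and Quilla: 315,000 each.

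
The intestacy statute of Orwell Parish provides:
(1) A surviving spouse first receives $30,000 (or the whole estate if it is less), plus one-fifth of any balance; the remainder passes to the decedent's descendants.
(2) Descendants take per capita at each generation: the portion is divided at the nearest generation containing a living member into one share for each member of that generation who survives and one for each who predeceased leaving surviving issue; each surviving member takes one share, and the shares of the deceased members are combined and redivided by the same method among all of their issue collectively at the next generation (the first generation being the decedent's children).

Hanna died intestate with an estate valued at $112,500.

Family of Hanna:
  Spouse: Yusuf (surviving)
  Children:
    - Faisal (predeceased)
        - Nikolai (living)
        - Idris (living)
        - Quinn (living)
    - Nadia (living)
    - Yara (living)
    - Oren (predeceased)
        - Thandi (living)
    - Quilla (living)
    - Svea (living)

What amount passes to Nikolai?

Nikolai receives $5,500.

Yusuf first takes $30,000, leaving a balance of $82,500. Yusuf then takes one-fifth of the balance ($16,500), for a total of $46,500. The remaining $66,000 passes to the descendants.
The descendants' portion ($66,000) is divided at the children's generation into 6 shares of $11,000. Nadia, Yara, Quilla, and Svea each take $11,000. The 2 shares of the deceased (Faisal and Oren) are combined into a pool of $22,000.
That pool ($22,000) is divided at the grandchildren's generation equally among Nikolai, Idris, Quinn, and Thandi: $5,500 each.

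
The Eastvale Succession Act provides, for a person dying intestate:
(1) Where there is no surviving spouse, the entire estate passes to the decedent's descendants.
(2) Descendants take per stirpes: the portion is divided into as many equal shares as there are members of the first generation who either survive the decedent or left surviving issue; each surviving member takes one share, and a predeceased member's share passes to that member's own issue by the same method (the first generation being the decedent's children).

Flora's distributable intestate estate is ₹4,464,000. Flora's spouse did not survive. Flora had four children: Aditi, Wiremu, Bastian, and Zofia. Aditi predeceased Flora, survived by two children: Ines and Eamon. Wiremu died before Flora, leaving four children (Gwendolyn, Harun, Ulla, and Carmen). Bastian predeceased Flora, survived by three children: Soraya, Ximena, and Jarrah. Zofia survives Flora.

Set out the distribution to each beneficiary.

Ines: ₹558,000; Eamon: ₹558,000; Gwendolyn: ₹279,000; Harun: ₹279,000; Ulla: ₹279,000; Carmen: ₹279,000; Soraya: ₹372,000; Ximena: ₹372,000; Jarrah: ₹372,000; Zofia: ₹1,116,000

The entire ₹4,464,000 passes to the descendants.
That amount (₹4,464,000) is divided into 4 shares of ₹1,116,000: Zofia takes ₹1,116,000; Aditi's ₹1,116,000 share passes to Aditi's issue; Wiremu's ₹1,116,000 share passes to Wiremu's issue; Bastian's ₹1,116,000 share passes to Bastian's issue.
Aditi's share (₹1,116,000) is divided into 2 shares of ₹558,000: Ines and Eamon each take ₹558,000.
Wiremu's share (₹1,116,000) is divided into 4 shares of ₹279,000: Gwendolyn, Harun, Ulla, and Carmen each take ₹279,000.
Bastian's share (₹1,116,000) is divided into 3 shares of ₹372,000: Soraya, Ximena, and Jarrah each take ₹372,000.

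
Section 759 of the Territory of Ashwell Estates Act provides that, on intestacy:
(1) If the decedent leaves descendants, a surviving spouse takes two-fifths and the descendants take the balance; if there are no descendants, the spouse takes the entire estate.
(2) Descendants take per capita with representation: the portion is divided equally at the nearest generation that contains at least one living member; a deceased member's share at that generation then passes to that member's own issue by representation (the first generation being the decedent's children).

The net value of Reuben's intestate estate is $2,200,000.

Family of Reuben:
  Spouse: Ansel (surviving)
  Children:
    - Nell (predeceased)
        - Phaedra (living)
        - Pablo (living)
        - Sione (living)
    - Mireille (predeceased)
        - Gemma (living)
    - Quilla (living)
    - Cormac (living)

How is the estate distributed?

Ansel takes two-fifths of $2,200,000 = $880,000. The remaining $1,320,000 passes to the descendants.
The descendants' portion ($1,320,000) is divided into 4 shares of $330,000: Quilla and Cormac each take $330,000; Nell's $330,000 share passes to Nell's issue; Mireille's $330,000 share passes to Mireille's issue.
Nell's share ($330,000) is divided into 3 shares of $110,000: Phaedra, Pablo, and Sione each take $110,000.
Mireille's share ($330,000) passes entirely to Gemma.

Ansel: $880,000; Phaedra: $110,000; Pablo: $110,000; Sione: $110,000; Gemma: $330,000; Quilla: $330,000; Cormac: $330,000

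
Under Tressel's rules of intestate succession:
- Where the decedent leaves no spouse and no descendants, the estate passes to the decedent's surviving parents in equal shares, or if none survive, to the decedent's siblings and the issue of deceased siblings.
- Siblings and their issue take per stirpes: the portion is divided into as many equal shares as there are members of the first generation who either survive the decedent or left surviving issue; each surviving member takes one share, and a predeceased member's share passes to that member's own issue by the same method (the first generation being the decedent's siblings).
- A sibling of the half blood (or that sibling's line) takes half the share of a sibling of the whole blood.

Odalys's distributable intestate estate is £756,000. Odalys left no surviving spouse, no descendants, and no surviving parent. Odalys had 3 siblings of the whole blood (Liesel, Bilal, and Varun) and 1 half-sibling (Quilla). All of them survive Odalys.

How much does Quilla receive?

Quilla receives £108,000.

The entire £756,000 passes to the siblings and their issue.
Counting each half-blood sibling's line as half a unit, there are 7/2 units in £756,000, so one unit is £216,000. Whole-blood lines (Liesel, Bilal, and Varun) take £216,000 each; half-blood lines (Quilla) take £108,000 each.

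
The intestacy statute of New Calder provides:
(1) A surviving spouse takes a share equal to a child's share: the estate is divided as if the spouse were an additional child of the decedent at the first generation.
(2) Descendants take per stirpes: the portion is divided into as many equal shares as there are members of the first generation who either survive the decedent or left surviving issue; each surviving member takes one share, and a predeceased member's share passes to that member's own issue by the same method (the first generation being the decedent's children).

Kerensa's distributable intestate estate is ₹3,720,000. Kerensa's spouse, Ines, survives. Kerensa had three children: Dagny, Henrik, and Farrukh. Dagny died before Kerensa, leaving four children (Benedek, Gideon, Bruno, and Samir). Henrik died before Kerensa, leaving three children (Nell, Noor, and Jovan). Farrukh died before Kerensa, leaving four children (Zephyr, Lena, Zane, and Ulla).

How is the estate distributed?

The spouse counts as an additional share at the children's level, so there are 4 primary shares of ₹930,000. Ines takes one such share (₹930,000).
The children's combined portion (₹2,790,000) is divided into 3 shares of ₹930,000: Dagny's ₹930,000 share passes to Dagny's issue; Henrik's ₹930,000 share passes to Henrik's issue; Farrukh's ₹930,000 share passes to Farrukh's issue.
Dagny's share (₹930,000) is divided into 4 shares of ₹232,500: Benedek, Gideon, Bruno, and Samir each take ₹232,500.
Henrik's share (₹930,000) is divided into 3 shares of ₹310,000: Nell, Noor, and Jovan each take ₹310,000.
Farrukh's share (₹930,000) is divided into 4 shares of ₹232,500: Zephyr, Lena, Zane, and Ulla each take ₹232,500.

Ines: ₹930,000; Benedek: ₹232,500; Gideon: ₹232,500; Bruno: ₹232,500; Samir: ₹232,500; Nell: ₹310,000; Noor: ₹310,000; Jovan: ₹310,000; Zephyr: ₹232,500; Lena: ₹232,500; Zane: ₹232,500; Ulla: ₹232,500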